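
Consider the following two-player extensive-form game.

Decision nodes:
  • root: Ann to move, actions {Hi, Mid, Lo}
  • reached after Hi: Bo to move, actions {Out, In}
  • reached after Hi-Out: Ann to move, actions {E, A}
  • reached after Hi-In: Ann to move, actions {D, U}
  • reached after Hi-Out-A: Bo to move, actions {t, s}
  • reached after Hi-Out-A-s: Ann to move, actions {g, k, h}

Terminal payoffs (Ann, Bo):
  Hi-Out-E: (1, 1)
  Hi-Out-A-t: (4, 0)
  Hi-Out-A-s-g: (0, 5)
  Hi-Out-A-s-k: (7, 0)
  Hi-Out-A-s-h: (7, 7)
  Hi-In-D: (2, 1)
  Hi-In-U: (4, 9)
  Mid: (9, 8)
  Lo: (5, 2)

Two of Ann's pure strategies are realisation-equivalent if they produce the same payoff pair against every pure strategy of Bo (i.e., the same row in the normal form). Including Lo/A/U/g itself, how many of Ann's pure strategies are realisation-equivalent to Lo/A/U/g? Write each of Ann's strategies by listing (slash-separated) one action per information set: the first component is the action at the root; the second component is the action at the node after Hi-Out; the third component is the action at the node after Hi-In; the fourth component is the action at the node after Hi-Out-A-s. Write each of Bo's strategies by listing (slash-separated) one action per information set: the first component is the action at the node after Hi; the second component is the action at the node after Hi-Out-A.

Row for Lo/A/U/g (columns Out/t, Out/s, In/t, In/s): (5,2) (5,2) (5,2) (5,2).
Under Lo/A/U/g, Ann's choice at the node after Hi-Out and at the node after Hi-In and at the node after Hi-Out-A-s can never be reached regardless of what Bo does, so varying those choices leaves every outcome unchanged.
Holding the reachable choices fixed and varying the unreachable ones freely already gives 2 × 2 × 3 = 12 equivalent strategies.
No other strategy reproduces this row, so those 12 are the full class: Lo/E/D/g, Lo/E/D/k, Lo/E/D/h, Lo/E/U/g, Lo/E/U/k, Lo/E/U/h, Lo/A/D/g, Lo/A/D/k, Lo/A/D/h, Lo/A/U/g, Lo/A/U/k, Lo/A/U/h.

12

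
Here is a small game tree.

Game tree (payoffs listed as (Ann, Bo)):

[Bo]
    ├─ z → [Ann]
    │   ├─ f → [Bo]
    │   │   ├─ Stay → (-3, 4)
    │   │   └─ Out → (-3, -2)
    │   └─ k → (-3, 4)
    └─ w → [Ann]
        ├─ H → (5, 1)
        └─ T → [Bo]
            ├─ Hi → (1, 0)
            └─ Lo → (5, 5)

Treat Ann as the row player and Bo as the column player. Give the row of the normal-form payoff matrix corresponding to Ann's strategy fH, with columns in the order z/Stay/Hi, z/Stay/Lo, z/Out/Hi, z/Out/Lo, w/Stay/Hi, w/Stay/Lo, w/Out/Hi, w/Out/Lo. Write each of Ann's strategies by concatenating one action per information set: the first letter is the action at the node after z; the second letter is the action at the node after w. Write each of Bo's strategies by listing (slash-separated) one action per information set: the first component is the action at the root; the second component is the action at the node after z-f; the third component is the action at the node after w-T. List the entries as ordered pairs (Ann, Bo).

(-3,4) (-3,4) (-3,-2) (-3,-2) (5,1) (5,1) (5,1) (5,1)

vs z/Stay/Hi: Bo plays z → Ann plays f at [z] → Bo plays Stay at [z-f] → (-3, 4)
vs z/Stay/Lo: Bo plays z → Ann plays f at [z] → Bo plays Stay at [z-f] → (-3, 4)
vs z/Out/Hi: Bo plays z → Ann plays f at [z] → Bo plays Out at [z-f] → (-3, -2)
vs z/Out/Lo: Bo plays z → Ann plays f at [z] → Bo plays Out at [z-f] → (-3, -2)
vs w/Stay/Hi: Bo plays w → Ann plays H at [w] → (5, 1)
vs w/Stay/Lo: Bo plays w → Ann plays H at [w] → (5, 1)
vs w/Out/Hi: Bo plays w → Ann plays H at [w] → (5, 1)
vs w/Out/Lo: Bo plays w → Ann plays H at [w] → (5, 1)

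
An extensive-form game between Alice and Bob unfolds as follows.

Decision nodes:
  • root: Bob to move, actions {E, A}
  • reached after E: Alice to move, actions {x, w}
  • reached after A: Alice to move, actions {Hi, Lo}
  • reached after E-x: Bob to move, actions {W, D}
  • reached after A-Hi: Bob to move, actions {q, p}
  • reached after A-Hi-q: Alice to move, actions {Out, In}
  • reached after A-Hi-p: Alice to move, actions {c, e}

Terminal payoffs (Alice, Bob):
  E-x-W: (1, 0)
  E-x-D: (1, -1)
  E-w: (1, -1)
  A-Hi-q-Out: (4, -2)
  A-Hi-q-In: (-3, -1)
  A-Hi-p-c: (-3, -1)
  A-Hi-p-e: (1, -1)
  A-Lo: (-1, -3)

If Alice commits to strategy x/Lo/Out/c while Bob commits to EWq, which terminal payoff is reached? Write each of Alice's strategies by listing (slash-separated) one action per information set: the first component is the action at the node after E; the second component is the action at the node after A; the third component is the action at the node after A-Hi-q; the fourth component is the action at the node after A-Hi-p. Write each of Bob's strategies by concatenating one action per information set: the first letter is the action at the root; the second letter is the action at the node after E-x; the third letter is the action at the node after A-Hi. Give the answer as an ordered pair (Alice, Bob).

(1, 0)

Trace the play path from the root:
  Bob plays E
  Alice plays x at [E]
  Bob plays W at [E-x]
→ terminal payoff (1, 0).
(Alice's choice at the node after A is never reached on this path, so it doesn't affect the outcome.)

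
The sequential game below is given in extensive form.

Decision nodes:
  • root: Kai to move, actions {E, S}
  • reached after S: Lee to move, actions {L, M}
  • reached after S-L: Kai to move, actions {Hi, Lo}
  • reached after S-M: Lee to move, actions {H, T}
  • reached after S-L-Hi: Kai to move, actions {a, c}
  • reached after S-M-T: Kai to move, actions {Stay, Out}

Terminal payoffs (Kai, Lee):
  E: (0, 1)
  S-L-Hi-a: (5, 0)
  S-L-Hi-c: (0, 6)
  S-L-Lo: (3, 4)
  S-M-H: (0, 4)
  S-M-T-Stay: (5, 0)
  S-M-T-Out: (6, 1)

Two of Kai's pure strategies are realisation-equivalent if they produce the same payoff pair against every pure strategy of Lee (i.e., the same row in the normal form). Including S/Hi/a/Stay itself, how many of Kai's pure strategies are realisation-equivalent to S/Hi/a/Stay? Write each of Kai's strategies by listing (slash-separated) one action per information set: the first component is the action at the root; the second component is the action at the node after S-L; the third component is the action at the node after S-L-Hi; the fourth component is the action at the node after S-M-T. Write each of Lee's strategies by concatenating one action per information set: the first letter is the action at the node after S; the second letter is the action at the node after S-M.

Row for S/Hi/a/Stay (columns LH, LT, MH, MT): (5,0) (5,0) (0,4) (5,0).
Every one of Kai's information sets is on the play path for some reply by Lee when Kai follows S/Hi/a/Stay.
Changing the action at any of them therefore changes at least one column, so only S/Hi/a/Stay itself gives this row.

1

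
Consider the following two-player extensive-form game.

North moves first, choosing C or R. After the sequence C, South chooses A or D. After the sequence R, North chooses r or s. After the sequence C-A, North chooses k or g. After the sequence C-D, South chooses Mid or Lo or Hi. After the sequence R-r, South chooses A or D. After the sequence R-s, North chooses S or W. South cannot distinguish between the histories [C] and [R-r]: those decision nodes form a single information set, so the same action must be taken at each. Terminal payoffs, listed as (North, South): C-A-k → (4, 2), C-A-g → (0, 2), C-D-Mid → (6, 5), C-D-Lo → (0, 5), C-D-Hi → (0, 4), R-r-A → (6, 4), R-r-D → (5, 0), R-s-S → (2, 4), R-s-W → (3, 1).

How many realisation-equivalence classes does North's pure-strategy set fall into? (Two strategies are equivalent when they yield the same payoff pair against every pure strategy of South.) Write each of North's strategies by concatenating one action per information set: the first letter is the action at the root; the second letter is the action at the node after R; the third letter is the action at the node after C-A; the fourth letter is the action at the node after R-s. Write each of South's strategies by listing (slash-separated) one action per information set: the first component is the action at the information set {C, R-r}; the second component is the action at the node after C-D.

North has 16 pure strategies: CrkS, CrkW, CrgS, CrgW, CskS, CskW, CsgS, CsgW, RrkS, RrkW, RrgS, RrgW, RskS, RskW, RsgS, RsgW. Columns: A/Mid, A/Lo, A/Hi, D/Mid, D/Lo, D/Hi.
{CrkS, CrkW, CskS, CskW} → row (4,2) (4,2) (4,2) (6,5) (0,5) (0,4)
{CrgS, CrgW, CsgS, CsgW} → row (0,2) (0,2) (0,2) (6,5) (0,5) (0,4)
{RrkS, RrkW, RrgS, RrgW} → row (6,4) (6,4) (6,4) (5,0) (5,0) (5,0)
{RskS, RsgS} → row (2,4) (2,4) (2,4) (2,4) (2,4) (2,4)
{RskW, RsgW} → row (3,1) (3,1) (3,1) (3,1) (3,1) (3,1)
That's 5 distinct rows out of 16 strategies.

5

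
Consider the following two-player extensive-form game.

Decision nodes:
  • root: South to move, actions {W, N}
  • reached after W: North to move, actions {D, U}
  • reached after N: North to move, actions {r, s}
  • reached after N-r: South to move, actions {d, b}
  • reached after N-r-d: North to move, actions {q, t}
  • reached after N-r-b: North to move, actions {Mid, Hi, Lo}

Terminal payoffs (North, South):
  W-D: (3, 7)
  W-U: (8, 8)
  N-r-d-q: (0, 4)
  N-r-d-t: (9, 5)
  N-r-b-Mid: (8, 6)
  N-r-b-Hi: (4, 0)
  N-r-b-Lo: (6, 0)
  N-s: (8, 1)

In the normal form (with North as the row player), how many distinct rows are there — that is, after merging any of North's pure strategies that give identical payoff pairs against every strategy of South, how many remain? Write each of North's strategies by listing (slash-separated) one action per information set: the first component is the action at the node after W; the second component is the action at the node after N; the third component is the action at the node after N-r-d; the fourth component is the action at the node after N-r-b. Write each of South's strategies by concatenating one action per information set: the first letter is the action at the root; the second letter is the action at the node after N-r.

North has 24 pure strategies: D/r/q/Mid, D/r/q/Hi, D/r/q/Lo, D/r/t/Mid, D/r/t/Hi, D/r/t/Lo, D/s/q/Mid, D/s/q/Hi, D/s/q/Lo, D/s/t/Mid, D/s/t/Hi, D/s/t/Lo, U/r/q/Mid, U/r/q/Hi, U/r/q/Lo, U/r/t/Mid, U/r/t/Hi, U/r/t/Lo, U/s/q/Mid, U/s/q/Hi, U/s/q/Lo, U/s/t/Mid, U/s/t/Hi, U/s/t/Lo. Columns: Wd, Wb, Nd, Nb.
{D/r/q/Mid} → row (3,7) (3,7) (0,4) (8,6)
{D/r/q/Hi} → row (3,7) (3,7) (0,4) (4,0)
{D/r/q/Lo} → row (3,7) (3,7) (0,4) (6,0)
{D/r/t/Mid} → row (3,7) (3,7) (9,5) (8,6)
{D/r/t/Hi} → row (3,7) (3,7) (9,5) (4,0)
{D/r/t/Lo} → row (3,7) (3,7) (9,5) (6,0)
{D/s/q/Mid, D/s/q/Hi, D/s/q/Lo, D/s/t/Mid, D/s/t/Hi, D/s/t/Lo} → row (3,7) (3,7) (8,1) (8,1)
{U/r/q/Mid} → row (8,8) (8,8) (0,4) (8,6)
{U/r/q/Hi} → row (8,8) (8,8) (0,4) (4,0)
{U/r/q/Lo} → row (8,8) (8,8) (0,4) (6,0)
{U/r/t/Mid} → row (8,8) (8,8) (9,5) (8,6)
{U/r/t/Hi} → row (8,8) (8,8) (9,5) (4,0)
{U/r/t/Lo} → row (8,8) (8,8) (9,5) (6,0)
{U/s/q/Mid, U/s/q/Hi, U/s/q/Lo, U/s/t/Mid, U/s/t/Hi, U/s/t/Lo} → row (8,8) (8,8) (8,1) (8,1)
That's 14 distinct rows out of 24 strategies.

14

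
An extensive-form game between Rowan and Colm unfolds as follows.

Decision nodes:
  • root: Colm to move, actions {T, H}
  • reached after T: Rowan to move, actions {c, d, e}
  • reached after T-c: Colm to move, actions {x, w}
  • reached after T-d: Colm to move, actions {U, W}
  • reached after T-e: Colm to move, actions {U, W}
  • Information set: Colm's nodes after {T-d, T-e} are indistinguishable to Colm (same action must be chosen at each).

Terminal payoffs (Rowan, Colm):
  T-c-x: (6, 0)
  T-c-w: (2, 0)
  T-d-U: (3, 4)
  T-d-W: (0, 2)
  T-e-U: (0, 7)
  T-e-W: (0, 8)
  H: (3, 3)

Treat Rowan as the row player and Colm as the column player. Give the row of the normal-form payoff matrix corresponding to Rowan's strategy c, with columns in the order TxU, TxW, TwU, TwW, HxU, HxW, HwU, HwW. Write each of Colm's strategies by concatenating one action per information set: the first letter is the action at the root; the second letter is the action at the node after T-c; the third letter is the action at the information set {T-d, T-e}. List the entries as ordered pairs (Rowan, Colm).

vs TxU: Colm plays T → Rowan plays c at [T] → Colm plays x at [T-c] → (6, 0)
vs TxW: Colm plays T → Rowan plays c at [T] → Colm plays x at [T-c] → (6, 0)
vs TwU: Colm plays T → Rowan plays c at [T] → Colm plays w at [T-c] → (2, 0)
vs TwW: Colm plays T → Rowan plays c at [T] → Colm plays w at [T-c] → (2, 0)
vs HxU: Colm plays H → (3, 3)
vs HxW: Colm plays H → (3, 3)
vs HwU: Colm plays H → (3, 3)
vs HwW: Colm plays H → (3, 3)

(6,0) (6,0) (2,0) (2,0) (3,3) (3,3) (3,3) (3,3)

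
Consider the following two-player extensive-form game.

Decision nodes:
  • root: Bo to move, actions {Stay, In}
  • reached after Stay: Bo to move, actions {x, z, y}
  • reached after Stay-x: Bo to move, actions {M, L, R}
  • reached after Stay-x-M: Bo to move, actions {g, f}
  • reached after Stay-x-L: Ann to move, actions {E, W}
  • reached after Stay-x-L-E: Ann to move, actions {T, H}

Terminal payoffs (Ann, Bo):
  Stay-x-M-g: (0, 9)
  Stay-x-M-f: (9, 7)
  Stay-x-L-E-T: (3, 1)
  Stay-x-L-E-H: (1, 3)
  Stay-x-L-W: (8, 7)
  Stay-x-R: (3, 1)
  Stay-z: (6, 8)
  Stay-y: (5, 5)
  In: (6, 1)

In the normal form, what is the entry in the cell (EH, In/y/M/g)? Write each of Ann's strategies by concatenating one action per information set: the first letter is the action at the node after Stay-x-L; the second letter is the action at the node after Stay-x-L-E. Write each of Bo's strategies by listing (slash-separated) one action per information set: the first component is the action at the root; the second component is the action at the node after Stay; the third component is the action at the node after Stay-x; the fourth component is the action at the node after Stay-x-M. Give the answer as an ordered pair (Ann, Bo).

(6, 1)

Trace the play path from the root:
  Bo plays In
→ terminal payoff (6, 1).
(Ann's choice at the node after Stay-x-L is never reached on this path, so it doesn't affect the outcome.)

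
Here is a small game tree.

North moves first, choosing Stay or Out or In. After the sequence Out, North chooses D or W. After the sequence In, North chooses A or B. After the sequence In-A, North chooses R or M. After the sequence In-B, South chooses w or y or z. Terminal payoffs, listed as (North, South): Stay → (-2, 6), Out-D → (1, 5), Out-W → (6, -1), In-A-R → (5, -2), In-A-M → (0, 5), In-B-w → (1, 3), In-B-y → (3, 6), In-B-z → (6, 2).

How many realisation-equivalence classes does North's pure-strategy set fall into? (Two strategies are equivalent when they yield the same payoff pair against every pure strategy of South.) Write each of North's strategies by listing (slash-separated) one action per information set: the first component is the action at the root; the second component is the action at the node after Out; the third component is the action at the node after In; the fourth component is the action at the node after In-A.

North has 24 pure strategies: Stay/D/A/R, Stay/D/A/M, Stay/D/B/R, Stay/D/B/M, Stay/W/A/R, Stay/W/A/M, Stay/W/B/R, Stay/W/B/M, Out/D/A/R, Out/D/A/M, Out/D/B/R, Out/D/B/M, Out/W/A/R, Out/W/A/M, Out/W/B/R, Out/W/B/M, In/D/A/R, In/D/A/M, In/D/B/R, In/D/B/M, In/W/A/R, In/W/A/M, In/W/B/R, In/W/B/M. Columns: w, y, z.
{Stay/D/A/R, Stay/D/A/M, Stay/D/B/R, Stay/D/B/M, Stay/W/A/R, Stay/W/A/M, Stay/W/B/R, Stay/W/B/M} → row (-2,6) (-2,6) (-2,6)
{Out/D/A/R, Out/D/A/M, Out/D/B/R, Out/D/B/M} → row (1,5) (1,5) (1,5)
{Out/W/A/R, Out/W/A/M, Out/W/B/R, Out/W/B/M} → row (6,-1) (6,-1) (6,-1)
{In/D/A/R, In/W/A/R} → row (5,-2) (5,-2) (5,-2)
{In/D/A/M, In/W/A/M} → row (0,5) (0,5) (0,5)
{In/D/B/R, In/D/B/M, In/W/B/R, In/W/B/M} → row (1,3) (3,6) (6,2)
That's 6 distinct rows out of 24 strategies.

6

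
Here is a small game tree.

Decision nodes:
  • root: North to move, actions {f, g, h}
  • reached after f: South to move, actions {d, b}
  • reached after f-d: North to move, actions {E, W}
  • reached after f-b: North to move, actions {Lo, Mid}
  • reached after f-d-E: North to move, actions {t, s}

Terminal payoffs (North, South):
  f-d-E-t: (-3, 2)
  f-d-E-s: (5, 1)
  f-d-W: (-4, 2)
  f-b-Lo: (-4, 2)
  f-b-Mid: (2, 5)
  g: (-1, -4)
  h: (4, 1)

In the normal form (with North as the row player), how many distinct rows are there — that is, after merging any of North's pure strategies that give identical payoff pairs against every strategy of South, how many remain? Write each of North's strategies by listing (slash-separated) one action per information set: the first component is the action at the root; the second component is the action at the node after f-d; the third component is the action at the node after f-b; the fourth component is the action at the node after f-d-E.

North has 24 pure strategies: f/E/Lo/t, f/E/Lo/s, f/E/Mid/t, f/E/Mid/s, f/W/Lo/t, f/W/Lo/s, f/W/Mid/t, f/W/Mid/s, g/E/Lo/t, g/E/Lo/s, g/E/Mid/t, g/E/Mid/s, g/W/Lo/t, g/W/Lo/s, g/W/Mid/t, g/W/Mid/s, h/E/Lo/t, h/E/Lo/s, h/E/Mid/t, h/E/Mid/s, h/W/Lo/t, h/W/Lo/s, h/W/Mid/t, h/W/Mid/s. Columns: d, b.
{f/E/Lo/t} → row (-3,2) (-4,2)
{f/E/Lo/s} → row (5,1) (-4,2)
{f/E/Mid/t} → row (-3,2) (2,5)
{f/E/Mid/s} → row (5,1) (2,5)
{f/W/Lo/t, f/W/Lo/s} → row (-4,2) (-4,2)
{f/W/Mid/t, f/W/Mid/s} → row (-4,2) (2,5)
{g/E/Lo/t, g/E/Lo/s, g/E/Mid/t, g/E/Mid/s, g/W/Lo/t, g/W/Lo/s, g/W/Mid/t, g/W/Mid/s} → row (-1,-4) (-1,-4)
{h/E/Lo/t, h/E/Lo/s, h/E/Mid/t, h/E/Mid/s, h/W/Lo/t, h/W/Lo/s, h/W/Mid/t, h/W/Mid/s} → row (4,1) (4,1)
That's 8 distinct rows out of 24 strategies.

8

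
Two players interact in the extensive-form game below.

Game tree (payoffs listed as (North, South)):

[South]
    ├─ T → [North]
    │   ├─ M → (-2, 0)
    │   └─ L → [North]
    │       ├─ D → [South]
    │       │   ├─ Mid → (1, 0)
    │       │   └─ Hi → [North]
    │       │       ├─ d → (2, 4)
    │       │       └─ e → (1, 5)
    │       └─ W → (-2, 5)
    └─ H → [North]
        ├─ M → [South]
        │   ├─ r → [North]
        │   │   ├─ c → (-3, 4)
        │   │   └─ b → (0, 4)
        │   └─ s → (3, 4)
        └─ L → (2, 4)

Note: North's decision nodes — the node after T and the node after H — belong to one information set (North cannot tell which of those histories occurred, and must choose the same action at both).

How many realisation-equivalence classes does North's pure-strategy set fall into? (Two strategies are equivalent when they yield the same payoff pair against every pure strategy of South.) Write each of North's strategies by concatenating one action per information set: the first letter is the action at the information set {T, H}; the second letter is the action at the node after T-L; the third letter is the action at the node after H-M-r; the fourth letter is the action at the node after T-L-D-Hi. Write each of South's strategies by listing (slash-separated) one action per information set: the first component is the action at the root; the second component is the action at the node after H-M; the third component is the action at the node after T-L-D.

5

North has 16 pure strategies: MDcd, MDce, MDbd, MDbe, MWcd, MWce, MWbd, MWbe, LDcd, LDce, LDbd, LDbe, LWcd, LWce, LWbd, LWbe. Columns: T/r/Mid, T/r/Hi, T/s/Mid, T/s/Hi, H/r/Mid, H/r/Hi, H/s/Mid, H/s/Hi.
{MDcd, MDce, MWcd, MWce} → row (-2,0) (-2,0) (-2,0) (-2,0) (-3,4) (-3,4) (3,4) (3,4)
{MDbd, MDbe, MWbd, MWbe} → row (-2,0) (-2,0) (-2,0) (-2,0) (0,4) (0,4) (3,4) (3,4)
{LDcd, LDbd} → row (1,0) (2,4) (1,0) (2,4) (2,4) (2,4) (2,4) (2,4)
{LDce, LDbe} → row (1,0) (1,5) (1,0) (1,5) (2,4) (2,4) (2,4) (2,4)
{LWcd, LWce, LWbd, LWbe} → row (-2,5) (-2,5) (-2,5) (-2,5) (2,4) (2,4) (2,4) (2,4)
That's 5 distinct rows out of 16 strategies.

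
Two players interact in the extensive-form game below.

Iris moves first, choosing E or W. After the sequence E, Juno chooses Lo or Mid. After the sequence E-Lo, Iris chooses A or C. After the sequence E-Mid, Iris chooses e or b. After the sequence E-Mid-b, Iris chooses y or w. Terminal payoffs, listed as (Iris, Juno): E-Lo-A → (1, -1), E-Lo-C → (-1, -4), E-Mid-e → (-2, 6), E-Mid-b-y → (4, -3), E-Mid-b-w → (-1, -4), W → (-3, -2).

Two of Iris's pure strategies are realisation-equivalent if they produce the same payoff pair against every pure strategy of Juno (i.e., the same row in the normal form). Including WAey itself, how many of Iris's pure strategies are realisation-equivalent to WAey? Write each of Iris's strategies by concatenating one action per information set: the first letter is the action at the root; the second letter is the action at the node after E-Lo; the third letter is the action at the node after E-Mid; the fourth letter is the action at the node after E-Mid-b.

8

Row for WAey (columns Lo, Mid): (-3,-2) (-3,-2).
Under WAey, Iris's choice at the node after E-Lo and at the node after E-Mid and at the node after E-Mid-b can never be reached regardless of what Juno does, so varying those choices leaves every outcome unchanged.
Holding the reachable choices fixed and varying the unreachable ones freely already gives 2 × 2 × 2 = 8 equivalent strategies.
No other strategy reproduces this row, so those 8 are the full class: WAey, WAew, WAby, WAbw, WCey, WCew, WCby, WCbw.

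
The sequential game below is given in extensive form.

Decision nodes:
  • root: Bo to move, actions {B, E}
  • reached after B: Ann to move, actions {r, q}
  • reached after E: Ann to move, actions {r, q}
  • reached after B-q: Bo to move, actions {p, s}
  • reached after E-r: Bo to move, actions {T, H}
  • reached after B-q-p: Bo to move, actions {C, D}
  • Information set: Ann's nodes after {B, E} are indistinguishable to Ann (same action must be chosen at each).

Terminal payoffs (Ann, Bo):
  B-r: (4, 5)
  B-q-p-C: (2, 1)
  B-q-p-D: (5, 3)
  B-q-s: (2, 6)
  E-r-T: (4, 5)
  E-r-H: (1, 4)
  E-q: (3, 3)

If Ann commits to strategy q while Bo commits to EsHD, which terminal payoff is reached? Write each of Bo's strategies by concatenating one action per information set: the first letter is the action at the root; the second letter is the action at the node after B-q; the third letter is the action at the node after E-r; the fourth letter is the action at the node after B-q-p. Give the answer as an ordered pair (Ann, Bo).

(3, 3)

Trace the play path from the root:
  Bo plays E
  Ann plays q at [E]
→ terminal payoff (3, 3).
(Bo's choice at the node after B-q is never reached on this path, so it doesn't affect the outcome.)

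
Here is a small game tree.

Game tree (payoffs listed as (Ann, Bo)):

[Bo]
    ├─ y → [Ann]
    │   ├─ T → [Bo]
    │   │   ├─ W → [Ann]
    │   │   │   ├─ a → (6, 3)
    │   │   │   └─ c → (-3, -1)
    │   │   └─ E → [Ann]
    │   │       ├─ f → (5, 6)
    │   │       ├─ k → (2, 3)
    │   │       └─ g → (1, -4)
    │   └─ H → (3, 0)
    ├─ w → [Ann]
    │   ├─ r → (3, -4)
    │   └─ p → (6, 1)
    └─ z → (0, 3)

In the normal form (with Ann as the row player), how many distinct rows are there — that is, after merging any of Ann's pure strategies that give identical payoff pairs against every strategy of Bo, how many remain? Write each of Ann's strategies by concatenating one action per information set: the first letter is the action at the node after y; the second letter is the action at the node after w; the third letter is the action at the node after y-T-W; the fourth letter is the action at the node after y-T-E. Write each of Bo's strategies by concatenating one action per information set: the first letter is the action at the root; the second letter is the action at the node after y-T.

Ann has 24 pure strategies: Traf, Trak, Trag, Trcf, Trck, Trcg, Tpaf, Tpak, Tpag, Tpcf, Tpck, Tpcg, Hraf, Hrak, Hrag, Hrcf, Hrck, Hrcg, Hpaf, Hpak, Hpag, Hpcf, Hpck, Hpcg. Columns: yW, yE, wW, wE, zW, zE.
{Traf} → row (6,3) (5,6) (3,-4) (3,-4) (0,3) (0,3)
{Trak} → row (6,3) (2,3) (3,-4) (3,-4) (0,3) (0,3)
{Trag} → row (6,3) (1,-4) (3,-4) (3,-4) (0,3) (0,3)
{Trcf} → row (-3,-1) (5,6) (3,-4) (3,-4) (0,3) (0,3)
{Trck} → row (-3,-1) (2,3) (3,-4) (3,-4) (0,3) (0,3)
{Trcg} → row (-3,-1) (1,-4) (3,-4) (3,-4) (0,3) (0,3)
{Tpaf} → row (6,3) (5,6) (6,1) (6,1) (0,3) (0,3)
{Tpak} → row (6,3) (2,3) (6,1) (6,1) (0,3) (0,3)
{Tpag} → row (6,3) (1,-4) (6,1) (6,1) (0,3) (0,3)
{Tpcf} → row (-3,-1) (5,6) (6,1) (6,1) (0,3) (0,3)
{Tpck} → row (-3,-1) (2,3) (6,1) (6,1) (0,3) (0,3)
{Tpcg} → row (-3,-1) (1,-4) (6,1) (6,1) (0,3) (0,3)
{Hraf, Hrak, Hrag, Hrcf, Hrck, Hrcg} → row (3,0) (3,0) (3,-4) (3,-4) (0,3) (0,3)
{Hpaf, Hpak, Hpag, Hpcf, Hpck, Hpcg} → row (3,0) (3,0) (6,1) (6,1) (0,3) (0,3)
That's 14 distinct rows out of 24 strategies.

14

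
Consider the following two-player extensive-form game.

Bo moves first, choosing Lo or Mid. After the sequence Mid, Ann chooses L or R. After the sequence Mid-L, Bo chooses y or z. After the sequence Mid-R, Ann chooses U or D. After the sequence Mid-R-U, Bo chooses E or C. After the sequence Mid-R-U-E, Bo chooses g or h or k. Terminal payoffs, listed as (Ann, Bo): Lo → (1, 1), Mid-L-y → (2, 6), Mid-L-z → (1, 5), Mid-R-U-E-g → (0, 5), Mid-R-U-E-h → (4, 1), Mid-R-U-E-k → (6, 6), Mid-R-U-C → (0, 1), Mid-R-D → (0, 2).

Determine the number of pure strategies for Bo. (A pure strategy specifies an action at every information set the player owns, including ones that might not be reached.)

24

Bo owns the root with actions {Lo, Mid} — two choices.
Bo owns the node after Mid-L with actions {y, z} — two choices.
Bo owns the node after Mid-R-U with actions {E, C} — two choices.
Bo owns the node after Mid-R-U-E with actions {g, h, k} — three choices.
A pure strategy fixes one action at each information set independently, so the count is the product 2 × 2 × 2 × 3 = 24.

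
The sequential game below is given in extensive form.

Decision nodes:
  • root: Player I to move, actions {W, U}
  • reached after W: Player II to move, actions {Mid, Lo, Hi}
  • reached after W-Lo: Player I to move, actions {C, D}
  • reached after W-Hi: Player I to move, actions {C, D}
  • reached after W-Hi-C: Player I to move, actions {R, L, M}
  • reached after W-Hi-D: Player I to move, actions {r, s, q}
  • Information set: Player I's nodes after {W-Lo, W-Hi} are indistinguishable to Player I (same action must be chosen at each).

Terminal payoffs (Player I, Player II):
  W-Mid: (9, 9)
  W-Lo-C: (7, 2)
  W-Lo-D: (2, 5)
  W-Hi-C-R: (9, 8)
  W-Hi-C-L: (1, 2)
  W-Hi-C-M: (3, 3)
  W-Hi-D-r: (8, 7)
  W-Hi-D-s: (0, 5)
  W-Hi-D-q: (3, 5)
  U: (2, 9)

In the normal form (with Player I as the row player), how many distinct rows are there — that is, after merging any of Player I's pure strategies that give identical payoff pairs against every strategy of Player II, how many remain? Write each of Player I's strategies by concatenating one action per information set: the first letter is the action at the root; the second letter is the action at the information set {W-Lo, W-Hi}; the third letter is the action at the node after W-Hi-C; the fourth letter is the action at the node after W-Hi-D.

7

Player I has 36 pure strategies: WCRr, WCRs, WCRq, WCLr, WCLs, WCLq, WCMr, WCMs, WCMq, WDRr, WDRs, WDRq, WDLr, WDLs, WDLq, WDMr, WDMs, WDMq, UCRr, UCRs, UCRq, UCLr, UCLs, UCLq, UCMr, UCMs, UCMq, UDRr, UDRs, UDRq, UDLr, UDLs, UDLq, UDMr, UDMs, UDMq. Columns: Mid, Lo, Hi.
{WCRr, WCRs, WCRq} → row (9,9) (7,2) (9,8)
{WCLr, WCLs, WCLq} → row (9,9) (7,2) (1,2)
{WCMr, WCMs, WCMq} → row (9,9) (7,2) (3,3)
{WDRr, WDLr, WDMr} → row (9,9) (2,5) (8,7)
{WDRs, WDLs, WDMs} → row (9,9) (2,5) (0,5)
{WDRq, WDLq, WDMq} → row (9,9) (2,5) (3,5)
{UCRr, UCRs, UCRq, UCLr, UCLs, UCLq, UCMr, UCMs, UCMq, UDRr, UDRs, UDRq, UDLr, UDLs, UDLq, UDMr, UDMs, UDMq} → row (2,9) (2,9) (2,9)
That's 7 distinct rows out of 36 strategies.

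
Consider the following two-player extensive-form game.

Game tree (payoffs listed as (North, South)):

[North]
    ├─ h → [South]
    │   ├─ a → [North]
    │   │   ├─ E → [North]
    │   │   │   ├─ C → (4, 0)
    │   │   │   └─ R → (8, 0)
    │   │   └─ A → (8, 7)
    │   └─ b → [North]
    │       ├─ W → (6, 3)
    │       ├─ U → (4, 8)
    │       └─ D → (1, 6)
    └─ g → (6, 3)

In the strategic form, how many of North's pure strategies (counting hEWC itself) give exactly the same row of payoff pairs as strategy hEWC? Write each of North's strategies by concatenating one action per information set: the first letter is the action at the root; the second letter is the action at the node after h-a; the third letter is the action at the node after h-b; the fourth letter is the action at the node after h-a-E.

1

Row for hEWC (columns a, b): (4,0) (6,3).
Every one of North's information sets is on the play path for some reply by South when North follows hEWC.
Changing the action at any of them therefore changes at least one column, so only hEWC itself gives this row.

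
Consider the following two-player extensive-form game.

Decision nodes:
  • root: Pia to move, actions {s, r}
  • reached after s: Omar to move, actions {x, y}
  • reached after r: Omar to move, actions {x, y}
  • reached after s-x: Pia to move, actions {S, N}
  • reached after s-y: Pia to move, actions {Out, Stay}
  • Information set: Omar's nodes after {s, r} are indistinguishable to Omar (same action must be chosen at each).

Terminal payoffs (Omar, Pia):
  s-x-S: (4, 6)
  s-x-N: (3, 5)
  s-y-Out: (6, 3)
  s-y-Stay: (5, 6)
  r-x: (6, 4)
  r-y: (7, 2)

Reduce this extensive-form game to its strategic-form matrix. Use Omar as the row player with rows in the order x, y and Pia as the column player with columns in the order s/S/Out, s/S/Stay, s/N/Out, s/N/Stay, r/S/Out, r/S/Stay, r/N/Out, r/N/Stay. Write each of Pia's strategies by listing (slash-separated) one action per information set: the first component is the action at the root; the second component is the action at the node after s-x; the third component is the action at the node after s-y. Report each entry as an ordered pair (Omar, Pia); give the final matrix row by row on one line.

x: (4,6) (4,6) (3,5) (3,5) (6,4) (6,4) (6,4) (6,4) | y: (6,3) (5,6) (6,3) (5,6) (7,2) (7,2) (7,2) (7,2)

      s/S/Out  s/S/Stay  s/N/Out  s/N/Stay  r/S/Out  r/S/Stay  r/N/Out  r/N/Stay
   x    (4,6)    (4,6)    (3,5)    (3,5)    (6,4)    (6,4)    (6,4)    (6,4)
   y    (6,3)    (5,6)    (6,3)    (5,6)    (7,2)    (7,2)    (7,2)    (7,2)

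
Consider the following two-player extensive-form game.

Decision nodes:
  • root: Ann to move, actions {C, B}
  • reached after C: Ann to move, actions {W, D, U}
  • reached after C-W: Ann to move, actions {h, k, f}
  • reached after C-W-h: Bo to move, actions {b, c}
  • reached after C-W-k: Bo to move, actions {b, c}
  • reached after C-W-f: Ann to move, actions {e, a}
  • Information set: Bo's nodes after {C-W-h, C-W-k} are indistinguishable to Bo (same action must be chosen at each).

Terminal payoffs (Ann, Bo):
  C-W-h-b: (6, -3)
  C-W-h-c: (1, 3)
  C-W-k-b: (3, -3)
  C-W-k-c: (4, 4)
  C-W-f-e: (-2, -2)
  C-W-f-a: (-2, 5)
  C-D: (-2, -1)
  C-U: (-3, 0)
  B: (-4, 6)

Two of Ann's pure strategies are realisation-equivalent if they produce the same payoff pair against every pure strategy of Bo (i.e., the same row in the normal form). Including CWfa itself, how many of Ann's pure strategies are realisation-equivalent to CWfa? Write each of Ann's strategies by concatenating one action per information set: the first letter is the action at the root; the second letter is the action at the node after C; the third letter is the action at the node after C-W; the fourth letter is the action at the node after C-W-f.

1

Row for CWfa (columns b, c): (-2,5) (-2,5).
Every one of Ann's information sets is on the play path for some reply by Bo when Ann follows CWfa.
Changing the action at any of them therefore changes at least one column, so only CWfa itself gives this row.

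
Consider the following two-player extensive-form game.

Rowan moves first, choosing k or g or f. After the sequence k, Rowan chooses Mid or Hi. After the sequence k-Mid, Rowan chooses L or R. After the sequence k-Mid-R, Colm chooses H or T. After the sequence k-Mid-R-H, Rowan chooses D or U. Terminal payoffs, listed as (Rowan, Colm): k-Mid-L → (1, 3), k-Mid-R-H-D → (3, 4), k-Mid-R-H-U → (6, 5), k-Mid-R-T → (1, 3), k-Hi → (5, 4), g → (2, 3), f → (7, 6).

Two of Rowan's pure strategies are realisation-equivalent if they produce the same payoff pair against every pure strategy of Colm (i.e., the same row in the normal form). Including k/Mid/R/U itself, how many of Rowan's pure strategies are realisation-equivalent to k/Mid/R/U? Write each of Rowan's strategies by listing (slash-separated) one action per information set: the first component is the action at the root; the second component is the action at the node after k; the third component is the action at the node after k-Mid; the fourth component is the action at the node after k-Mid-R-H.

1

Row for k/Mid/R/U (columns H, T): (6,5) (1,3).
Every one of Rowan's information sets is on the play path for some reply by Colm when Rowan follows k/Mid/R/U.
Changing the action at any of them therefore changes at least one column, so only k/Mid/R/U itself gives this row.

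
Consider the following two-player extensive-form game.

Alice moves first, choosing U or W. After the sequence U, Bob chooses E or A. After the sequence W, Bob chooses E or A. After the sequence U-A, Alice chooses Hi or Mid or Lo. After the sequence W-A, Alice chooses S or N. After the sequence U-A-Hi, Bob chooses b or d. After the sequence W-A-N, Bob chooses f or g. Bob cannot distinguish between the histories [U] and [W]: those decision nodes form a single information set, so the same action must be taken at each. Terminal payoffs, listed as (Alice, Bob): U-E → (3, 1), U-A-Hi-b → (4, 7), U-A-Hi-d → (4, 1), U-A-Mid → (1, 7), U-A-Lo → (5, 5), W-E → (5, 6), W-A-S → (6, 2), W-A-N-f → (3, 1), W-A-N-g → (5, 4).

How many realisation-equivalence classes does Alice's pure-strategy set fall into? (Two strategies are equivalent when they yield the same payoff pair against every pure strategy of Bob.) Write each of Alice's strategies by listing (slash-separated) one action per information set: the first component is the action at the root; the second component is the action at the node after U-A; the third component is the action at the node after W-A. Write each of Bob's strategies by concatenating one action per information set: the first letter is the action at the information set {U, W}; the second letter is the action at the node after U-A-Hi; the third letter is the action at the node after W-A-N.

Alice has 12 pure strategies: U/Hi/S, U/Hi/N, U/Mid/S, U/Mid/N, U/Lo/S, U/Lo/N, W/Hi/S, W/Hi/N, W/Mid/S, W/Mid/N, W/Lo/S, W/Lo/N. Columns: Ebf, Ebg, Edf, Edg, Abf, Abg, Adf, Adg.
{U/Hi/S, U/Hi/N} → row (3,1) (3,1) (3,1) (3,1) (4,7) (4,7) (4,1) (4,1)
{U/Mid/S, U/Mid/N} → row (3,1) (3,1) (3,1) (3,1) (1,7) (1,7) (1,7) (1,7)
{U/Lo/S, U/Lo/N} → row (3,1) (3,1) (3,1) (3,1) (5,5) (5,5) (5,5) (5,5)
{W/Hi/S, W/Mid/S, W/Lo/S} → row (5,6) (5,6) (5,6) (5,6) (6,2) (6,2) (6,2) (6,2)
{W/Hi/N, W/Mid/N, W/Lo/N} → row (5,6) (5,6) (5,6) (5,6) (3,1) (5,4) (3,1) (5,4)
That's 5 distinct rows out of 12 strategies.

5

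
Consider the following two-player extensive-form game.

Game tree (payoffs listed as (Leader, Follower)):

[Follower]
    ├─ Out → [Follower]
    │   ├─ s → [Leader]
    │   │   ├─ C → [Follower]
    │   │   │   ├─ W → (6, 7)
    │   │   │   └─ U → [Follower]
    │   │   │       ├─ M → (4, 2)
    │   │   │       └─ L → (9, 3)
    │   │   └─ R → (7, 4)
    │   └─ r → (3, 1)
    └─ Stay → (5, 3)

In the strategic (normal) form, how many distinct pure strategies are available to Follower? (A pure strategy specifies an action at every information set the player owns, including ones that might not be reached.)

Follower owns the root with actions {Out, Stay} — two choices.
Follower owns the node after Out with actions {s, r} — two choices.
Follower owns the node after Out-s-C with actions {W, U} — two choices.
Follower owns the node after Out-s-C-U with actions {M, L} — two choices.
A pure strategy fixes one action at each information set independently, so the count is the product 2 × 2 × 2 × 2 = 16.

16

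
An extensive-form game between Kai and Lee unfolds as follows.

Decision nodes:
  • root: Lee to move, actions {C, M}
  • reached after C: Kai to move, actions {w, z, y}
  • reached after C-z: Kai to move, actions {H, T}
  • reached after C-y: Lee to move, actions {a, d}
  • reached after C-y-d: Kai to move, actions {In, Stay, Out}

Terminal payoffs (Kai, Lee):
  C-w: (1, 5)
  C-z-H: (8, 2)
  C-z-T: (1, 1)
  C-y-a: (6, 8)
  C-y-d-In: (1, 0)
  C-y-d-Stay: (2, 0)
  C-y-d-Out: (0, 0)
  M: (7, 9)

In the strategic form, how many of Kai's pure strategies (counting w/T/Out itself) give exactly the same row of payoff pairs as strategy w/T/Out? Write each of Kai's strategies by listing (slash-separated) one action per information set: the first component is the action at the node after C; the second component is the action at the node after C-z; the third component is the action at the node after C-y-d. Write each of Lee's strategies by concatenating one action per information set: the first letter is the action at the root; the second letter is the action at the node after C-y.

6

Row for w/T/Out (columns Ca, Cd, Ma, Md): (1,5) (1,5) (7,9) (7,9).
Under w/T/Out, Kai's choice at the node after C-z and at the node after C-y-d can never be reached regardless of what Lee does, so varying those choices leaves every outcome unchanged.
Holding the reachable choices fixed and varying the unreachable ones freely already gives 2 × 3 = 6 equivalent strategies.
No other strategy reproduces this row, so those 6 are the full class: w/H/In, w/H/Stay, w/H/Out, w/T/In, w/T/Stay, w/T/Out.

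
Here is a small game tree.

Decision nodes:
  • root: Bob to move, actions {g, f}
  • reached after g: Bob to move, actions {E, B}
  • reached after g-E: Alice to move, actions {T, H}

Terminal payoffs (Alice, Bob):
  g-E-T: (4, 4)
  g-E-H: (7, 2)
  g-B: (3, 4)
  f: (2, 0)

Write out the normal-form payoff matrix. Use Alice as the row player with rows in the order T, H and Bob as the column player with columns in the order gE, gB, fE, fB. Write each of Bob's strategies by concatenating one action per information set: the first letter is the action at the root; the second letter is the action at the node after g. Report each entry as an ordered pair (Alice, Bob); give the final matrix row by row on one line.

T: (4,4) (3,4) (2,0) (2,0) | H: (7,2) (3,4) (2,0) (2,0)

           gE       gB       fE       fB
   T    (4,4)    (3,4)    (2,0)    (2,0)
   H    (7,2)    (3,4)    (2,0)    (2,0)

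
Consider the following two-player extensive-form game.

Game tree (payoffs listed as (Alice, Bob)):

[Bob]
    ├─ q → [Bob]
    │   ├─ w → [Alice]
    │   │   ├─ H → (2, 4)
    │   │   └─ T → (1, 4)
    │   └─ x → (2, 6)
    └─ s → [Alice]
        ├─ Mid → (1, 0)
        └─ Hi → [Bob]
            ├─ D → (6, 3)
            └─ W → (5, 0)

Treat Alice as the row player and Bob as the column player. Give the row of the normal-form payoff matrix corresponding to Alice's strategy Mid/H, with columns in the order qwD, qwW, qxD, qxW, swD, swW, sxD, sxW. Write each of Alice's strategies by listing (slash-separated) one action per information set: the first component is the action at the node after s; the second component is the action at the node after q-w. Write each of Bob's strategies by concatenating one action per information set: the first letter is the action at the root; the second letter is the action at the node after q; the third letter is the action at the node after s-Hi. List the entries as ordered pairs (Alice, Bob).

vs qwD: Bob plays q → Bob plays w at [q] → Alice plays H at [q-w] → (2, 4)
vs qwW: Bob plays q → Bob plays w at [q] → Alice plays H at [q-w] → (2, 4)
vs qxD: Bob plays q → Bob plays x at [q] → (2, 6)
vs qxW: Bob plays q → Bob plays x at [q] → (2, 6)
vs swD: Bob plays s → Alice plays Mid at [s] → (1, 0)
vs swW: Bob plays s → Alice plays Mid at [s] → (1, 0)
vs sxD: Bob plays s → Alice plays Mid at [s] → (1, 0)
vs sxW: Bob plays s → Alice plays Mid at [s] → (1, 0)

(2,4) (2,4) (2,6) (2,6) (1,0) (1,0) (1,0) (1,0)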